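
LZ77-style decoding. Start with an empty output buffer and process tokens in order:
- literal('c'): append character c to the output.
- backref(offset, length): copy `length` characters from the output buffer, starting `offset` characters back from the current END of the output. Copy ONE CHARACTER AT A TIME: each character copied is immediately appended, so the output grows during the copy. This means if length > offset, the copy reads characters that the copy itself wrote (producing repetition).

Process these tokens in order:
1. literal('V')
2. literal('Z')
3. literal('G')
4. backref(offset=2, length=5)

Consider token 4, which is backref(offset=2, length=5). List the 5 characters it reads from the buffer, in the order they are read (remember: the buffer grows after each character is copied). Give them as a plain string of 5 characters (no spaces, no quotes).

Answer: ZGZGZ

Derivation:
Token 1: literal('V'). Output: "V"
Token 2: literal('Z'). Output: "VZ"
Token 3: literal('G'). Output: "VZG"
Token 4: backref(off=2, len=5). Buffer before: "VZG" (len 3)
  byte 1: read out[1]='Z', append. Buffer now: "VZGZ"
  byte 2: read out[2]='G', append. Buffer now: "VZGZG"
  byte 3: read out[3]='Z', append. Buffer now: "VZGZGZ"
  byte 4: read out[4]='G', append. Buffer now: "VZGZGZG"
  byte 5: read out[5]='Z', append. Buffer now: "VZGZGZGZ"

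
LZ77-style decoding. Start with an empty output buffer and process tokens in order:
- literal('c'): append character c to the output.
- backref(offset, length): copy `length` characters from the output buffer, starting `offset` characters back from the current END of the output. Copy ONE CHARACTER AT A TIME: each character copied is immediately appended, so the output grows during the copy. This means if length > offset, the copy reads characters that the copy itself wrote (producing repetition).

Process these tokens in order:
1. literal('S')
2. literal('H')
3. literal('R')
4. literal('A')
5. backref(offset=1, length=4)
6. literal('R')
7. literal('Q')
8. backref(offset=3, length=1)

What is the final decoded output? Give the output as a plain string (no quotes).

Token 1: literal('S'). Output: "S"
Token 2: literal('H'). Output: "SH"
Token 3: literal('R'). Output: "SHR"
Token 4: literal('A'). Output: "SHRA"
Token 5: backref(off=1, len=4) (overlapping!). Copied 'AAAA' from pos 3. Output: "SHRAAAAA"
Token 6: literal('R'). Output: "SHRAAAAAR"
Token 7: literal('Q'). Output: "SHRAAAAARQ"
Token 8: backref(off=3, len=1). Copied 'A' from pos 7. Output: "SHRAAAAARQA"

Answer: SHRAAAAARQA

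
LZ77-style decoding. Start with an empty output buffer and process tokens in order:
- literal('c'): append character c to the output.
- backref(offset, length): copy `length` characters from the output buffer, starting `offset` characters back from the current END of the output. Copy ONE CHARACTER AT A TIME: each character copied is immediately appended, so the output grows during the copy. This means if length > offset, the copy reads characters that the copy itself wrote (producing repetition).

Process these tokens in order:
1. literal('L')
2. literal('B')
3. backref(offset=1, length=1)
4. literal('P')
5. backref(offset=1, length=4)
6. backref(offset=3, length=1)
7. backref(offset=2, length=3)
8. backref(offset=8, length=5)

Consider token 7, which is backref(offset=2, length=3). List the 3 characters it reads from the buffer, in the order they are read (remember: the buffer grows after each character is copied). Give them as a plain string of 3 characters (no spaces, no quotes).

Token 1: literal('L'). Output: "L"
Token 2: literal('B'). Output: "LB"
Token 3: backref(off=1, len=1). Copied 'B' from pos 1. Output: "LBB"
Token 4: literal('P'). Output: "LBBP"
Token 5: backref(off=1, len=4) (overlapping!). Copied 'PPPP' from pos 3. Output: "LBBPPPPP"
Token 6: backref(off=3, len=1). Copied 'P' from pos 5. Output: "LBBPPPPPP"
Token 7: backref(off=2, len=3). Buffer before: "LBBPPPPPP" (len 9)
  byte 1: read out[7]='P', append. Buffer now: "LBBPPPPPPP"
  byte 2: read out[8]='P', append. Buffer now: "LBBPPPPPPPP"
  byte 3: read out[9]='P', append. Buffer now: "LBBPPPPPPPPP"

Answer: PPP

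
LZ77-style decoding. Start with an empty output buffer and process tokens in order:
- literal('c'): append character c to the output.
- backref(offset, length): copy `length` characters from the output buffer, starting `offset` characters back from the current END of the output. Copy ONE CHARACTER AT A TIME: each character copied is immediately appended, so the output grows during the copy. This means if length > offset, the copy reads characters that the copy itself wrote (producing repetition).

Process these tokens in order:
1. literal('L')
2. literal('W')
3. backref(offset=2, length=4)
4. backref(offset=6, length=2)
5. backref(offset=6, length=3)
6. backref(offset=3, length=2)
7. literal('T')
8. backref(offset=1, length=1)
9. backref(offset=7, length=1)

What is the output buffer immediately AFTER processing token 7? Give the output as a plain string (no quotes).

Answer: LWLWLWLWLWLLWT

Derivation:
Token 1: literal('L'). Output: "L"
Token 2: literal('W'). Output: "LW"
Token 3: backref(off=2, len=4) (overlapping!). Copied 'LWLW' from pos 0. Output: "LWLWLW"
Token 4: backref(off=6, len=2). Copied 'LW' from pos 0. Output: "LWLWLWLW"
Token 5: backref(off=6, len=3). Copied 'LWL' from pos 2. Output: "LWLWLWLWLWL"
Token 6: backref(off=3, len=2). Copied 'LW' from pos 8. Output: "LWLWLWLWLWLLW"
Token 7: literal('T'). Output: "LWLWLWLWLWLLWT"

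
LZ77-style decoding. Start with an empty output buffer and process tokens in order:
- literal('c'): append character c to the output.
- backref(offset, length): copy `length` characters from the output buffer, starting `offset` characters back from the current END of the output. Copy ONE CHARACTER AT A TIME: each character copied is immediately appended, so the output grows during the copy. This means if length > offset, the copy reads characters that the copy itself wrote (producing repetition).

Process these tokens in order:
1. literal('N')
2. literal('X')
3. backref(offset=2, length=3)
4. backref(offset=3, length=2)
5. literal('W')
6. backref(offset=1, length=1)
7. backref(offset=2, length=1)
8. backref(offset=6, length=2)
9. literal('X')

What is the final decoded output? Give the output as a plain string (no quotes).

Answer: NXNXNNXWWWNNX

Derivation:
Token 1: literal('N'). Output: "N"
Token 2: literal('X'). Output: "NX"
Token 3: backref(off=2, len=3) (overlapping!). Copied 'NXN' from pos 0. Output: "NXNXN"
Token 4: backref(off=3, len=2). Copied 'NX' from pos 2. Output: "NXNXNNX"
Token 5: literal('W'). Output: "NXNXNNXW"
Token 6: backref(off=1, len=1). Copied 'W' from pos 7. Output: "NXNXNNXWW"
Token 7: backref(off=2, len=1). Copied 'W' from pos 7. Output: "NXNXNNXWWW"
Token 8: backref(off=6, len=2). Copied 'NN' from pos 4. Output: "NXNXNNXWWWNN"
Token 9: literal('X'). Output: "NXNXNNXWWWNNX"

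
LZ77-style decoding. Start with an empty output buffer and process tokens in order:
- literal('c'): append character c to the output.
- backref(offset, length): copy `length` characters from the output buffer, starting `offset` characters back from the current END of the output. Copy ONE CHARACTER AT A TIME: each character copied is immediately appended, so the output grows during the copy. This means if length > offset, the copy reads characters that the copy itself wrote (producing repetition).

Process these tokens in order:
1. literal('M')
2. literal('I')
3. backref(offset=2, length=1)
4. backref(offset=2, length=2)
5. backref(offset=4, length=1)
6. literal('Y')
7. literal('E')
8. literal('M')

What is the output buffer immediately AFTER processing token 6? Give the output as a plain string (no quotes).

Token 1: literal('M'). Output: "M"
Token 2: literal('I'). Output: "MI"
Token 3: backref(off=2, len=1). Copied 'M' from pos 0. Output: "MIM"
Token 4: backref(off=2, len=2). Copied 'IM' from pos 1. Output: "MIMIM"
Token 5: backref(off=4, len=1). Copied 'I' from pos 1. Output: "MIMIMI"
Token 6: literal('Y'). Output: "MIMIMIY"

Answer: MIMIMIY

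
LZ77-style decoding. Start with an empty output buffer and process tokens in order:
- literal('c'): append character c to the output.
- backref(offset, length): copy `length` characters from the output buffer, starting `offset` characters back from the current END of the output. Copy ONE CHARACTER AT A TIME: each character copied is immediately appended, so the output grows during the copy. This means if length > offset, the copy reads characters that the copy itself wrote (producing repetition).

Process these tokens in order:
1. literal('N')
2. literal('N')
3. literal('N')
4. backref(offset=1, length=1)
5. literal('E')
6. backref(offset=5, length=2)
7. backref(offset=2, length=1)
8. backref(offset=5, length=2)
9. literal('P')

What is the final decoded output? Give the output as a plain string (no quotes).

Answer: NNNNENNNNEP

Derivation:
Token 1: literal('N'). Output: "N"
Token 2: literal('N'). Output: "NN"
Token 3: literal('N'). Output: "NNN"
Token 4: backref(off=1, len=1). Copied 'N' from pos 2. Output: "NNNN"
Token 5: literal('E'). Output: "NNNNE"
Token 6: backref(off=5, len=2). Copied 'NN' from pos 0. Output: "NNNNENN"
Token 7: backref(off=2, len=1). Copied 'N' from pos 5. Output: "NNNNENNN"
Token 8: backref(off=5, len=2). Copied 'NE' from pos 3. Output: "NNNNENNNNE"
Token 9: literal('P'). Output: "NNNNENNNNEP"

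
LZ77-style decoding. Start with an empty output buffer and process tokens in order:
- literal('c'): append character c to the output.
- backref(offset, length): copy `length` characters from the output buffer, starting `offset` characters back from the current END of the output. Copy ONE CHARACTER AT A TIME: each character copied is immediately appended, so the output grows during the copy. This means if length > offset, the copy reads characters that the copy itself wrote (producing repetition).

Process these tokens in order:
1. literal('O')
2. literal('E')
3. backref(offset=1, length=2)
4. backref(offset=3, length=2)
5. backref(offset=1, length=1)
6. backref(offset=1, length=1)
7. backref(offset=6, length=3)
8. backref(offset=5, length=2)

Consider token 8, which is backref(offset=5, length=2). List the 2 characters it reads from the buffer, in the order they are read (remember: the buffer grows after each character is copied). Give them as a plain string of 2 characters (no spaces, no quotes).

Answer: EE

Derivation:
Token 1: literal('O'). Output: "O"
Token 2: literal('E'). Output: "OE"
Token 3: backref(off=1, len=2) (overlapping!). Copied 'EE' from pos 1. Output: "OEEE"
Token 4: backref(off=3, len=2). Copied 'EE' from pos 1. Output: "OEEEEE"
Token 5: backref(off=1, len=1). Copied 'E' from pos 5. Output: "OEEEEEE"
Token 6: backref(off=1, len=1). Copied 'E' from pos 6. Output: "OEEEEEEE"
Token 7: backref(off=6, len=3). Copied 'EEE' from pos 2. Output: "OEEEEEEEEEE"
Token 8: backref(off=5, len=2). Buffer before: "OEEEEEEEEEE" (len 11)
  byte 1: read out[6]='E', append. Buffer now: "OEEEEEEEEEEE"
  byte 2: read out[7]='E', append. Buffer now: "OEEEEEEEEEEEE"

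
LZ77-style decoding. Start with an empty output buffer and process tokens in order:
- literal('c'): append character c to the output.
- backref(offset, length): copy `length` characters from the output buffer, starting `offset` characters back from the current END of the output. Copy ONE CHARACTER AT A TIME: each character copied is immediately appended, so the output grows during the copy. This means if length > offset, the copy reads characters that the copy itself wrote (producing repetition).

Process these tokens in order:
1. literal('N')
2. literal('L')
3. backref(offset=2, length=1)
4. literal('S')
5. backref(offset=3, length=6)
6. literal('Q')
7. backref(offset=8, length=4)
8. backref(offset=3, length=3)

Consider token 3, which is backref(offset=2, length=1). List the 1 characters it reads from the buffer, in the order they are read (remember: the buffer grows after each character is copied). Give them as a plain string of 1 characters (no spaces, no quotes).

Token 1: literal('N'). Output: "N"
Token 2: literal('L'). Output: "NL"
Token 3: backref(off=2, len=1). Buffer before: "NL" (len 2)
  byte 1: read out[0]='N', append. Buffer now: "NLN"

Answer: N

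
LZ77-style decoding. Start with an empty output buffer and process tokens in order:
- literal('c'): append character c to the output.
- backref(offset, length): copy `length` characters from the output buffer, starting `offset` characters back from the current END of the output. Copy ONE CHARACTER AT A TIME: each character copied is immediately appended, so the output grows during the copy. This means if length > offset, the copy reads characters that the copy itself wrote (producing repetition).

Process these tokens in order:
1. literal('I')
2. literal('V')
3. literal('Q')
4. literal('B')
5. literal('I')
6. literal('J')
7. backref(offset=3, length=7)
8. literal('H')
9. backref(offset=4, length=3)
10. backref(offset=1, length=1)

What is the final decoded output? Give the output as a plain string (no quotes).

Token 1: literal('I'). Output: "I"
Token 2: literal('V'). Output: "IV"
Token 3: literal('Q'). Output: "IVQ"
Token 4: literal('B'). Output: "IVQB"
Token 5: literal('I'). Output: "IVQBI"
Token 6: literal('J'). Output: "IVQBIJ"
Token 7: backref(off=3, len=7) (overlapping!). Copied 'BIJBIJB' from pos 3. Output: "IVQBIJBIJBIJB"
Token 8: literal('H'). Output: "IVQBIJBIJBIJBH"
Token 9: backref(off=4, len=3). Copied 'IJB' from pos 10. Output: "IVQBIJBIJBIJBHIJB"
Token 10: backref(off=1, len=1). Copied 'B' from pos 16. Output: "IVQBIJBIJBIJBHIJBB"

Answer: IVQBIJBIJBIJBHIJBB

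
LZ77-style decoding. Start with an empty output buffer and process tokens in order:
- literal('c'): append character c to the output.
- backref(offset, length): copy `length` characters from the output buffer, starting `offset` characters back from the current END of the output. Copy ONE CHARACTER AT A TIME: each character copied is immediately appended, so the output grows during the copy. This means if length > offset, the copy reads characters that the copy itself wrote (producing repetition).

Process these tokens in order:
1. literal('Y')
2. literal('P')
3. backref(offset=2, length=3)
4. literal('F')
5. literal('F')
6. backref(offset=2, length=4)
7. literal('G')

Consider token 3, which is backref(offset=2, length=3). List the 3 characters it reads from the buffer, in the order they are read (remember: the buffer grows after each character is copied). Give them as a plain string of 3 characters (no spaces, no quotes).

Answer: YPY

Derivation:
Token 1: literal('Y'). Output: "Y"
Token 2: literal('P'). Output: "YP"
Token 3: backref(off=2, len=3). Buffer before: "YP" (len 2)
  byte 1: read out[0]='Y', append. Buffer now: "YPY"
  byte 2: read out[1]='P', append. Buffer now: "YPYP"
  byte 3: read out[2]='Y', append. Buffer now: "YPYPY"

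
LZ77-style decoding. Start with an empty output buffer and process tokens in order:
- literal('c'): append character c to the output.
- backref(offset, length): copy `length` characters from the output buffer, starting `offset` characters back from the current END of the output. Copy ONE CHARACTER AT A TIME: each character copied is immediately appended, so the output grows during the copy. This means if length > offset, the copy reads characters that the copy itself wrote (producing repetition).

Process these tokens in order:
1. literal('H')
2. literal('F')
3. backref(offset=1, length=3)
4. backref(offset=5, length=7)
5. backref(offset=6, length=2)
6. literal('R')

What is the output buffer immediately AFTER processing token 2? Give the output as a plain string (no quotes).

Answer: HF

Derivation:
Token 1: literal('H'). Output: "H"
Token 2: literal('F'). Output: "HF"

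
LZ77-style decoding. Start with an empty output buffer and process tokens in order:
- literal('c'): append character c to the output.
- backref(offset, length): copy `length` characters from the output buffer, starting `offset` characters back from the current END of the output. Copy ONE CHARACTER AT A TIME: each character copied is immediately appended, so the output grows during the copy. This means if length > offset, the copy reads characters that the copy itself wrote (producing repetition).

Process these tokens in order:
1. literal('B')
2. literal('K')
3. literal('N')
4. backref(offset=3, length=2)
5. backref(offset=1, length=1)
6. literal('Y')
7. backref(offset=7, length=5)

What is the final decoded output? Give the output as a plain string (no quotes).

Token 1: literal('B'). Output: "B"
Token 2: literal('K'). Output: "BK"
Token 3: literal('N'). Output: "BKN"
Token 4: backref(off=3, len=2). Copied 'BK' from pos 0. Output: "BKNBK"
Token 5: backref(off=1, len=1). Copied 'K' from pos 4. Output: "BKNBKK"
Token 6: literal('Y'). Output: "BKNBKKY"
Token 7: backref(off=7, len=5). Copied 'BKNBK' from pos 0. Output: "BKNBKKYBKNBK"

Answer: BKNBKKYBKNBK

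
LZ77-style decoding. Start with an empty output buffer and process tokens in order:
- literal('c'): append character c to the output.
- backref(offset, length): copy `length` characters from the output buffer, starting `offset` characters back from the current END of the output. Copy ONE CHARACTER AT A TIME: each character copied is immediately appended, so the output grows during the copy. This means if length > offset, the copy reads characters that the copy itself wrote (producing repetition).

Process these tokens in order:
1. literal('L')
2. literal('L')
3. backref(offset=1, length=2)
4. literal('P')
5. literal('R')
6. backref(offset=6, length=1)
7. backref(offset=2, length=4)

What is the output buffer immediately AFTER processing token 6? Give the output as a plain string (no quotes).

Answer: LLLLPRL

Derivation:
Token 1: literal('L'). Output: "L"
Token 2: literal('L'). Output: "LL"
Token 3: backref(off=1, len=2) (overlapping!). Copied 'LL' from pos 1. Output: "LLLL"
Token 4: literal('P'). Output: "LLLLP"
Token 5: literal('R'). Output: "LLLLPR"
Token 6: backref(off=6, len=1). Copied 'L' from pos 0. Output: "LLLLPRL"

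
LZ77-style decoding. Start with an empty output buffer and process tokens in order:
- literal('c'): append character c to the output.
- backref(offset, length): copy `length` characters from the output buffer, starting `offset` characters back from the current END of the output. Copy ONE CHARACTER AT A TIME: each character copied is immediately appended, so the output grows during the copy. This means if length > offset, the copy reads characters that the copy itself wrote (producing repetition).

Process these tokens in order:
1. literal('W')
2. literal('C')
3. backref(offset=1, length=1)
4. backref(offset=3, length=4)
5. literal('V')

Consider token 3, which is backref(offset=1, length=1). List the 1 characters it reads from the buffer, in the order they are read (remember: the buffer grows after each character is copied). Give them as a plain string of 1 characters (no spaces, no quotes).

Token 1: literal('W'). Output: "W"
Token 2: literal('C'). Output: "WC"
Token 3: backref(off=1, len=1). Buffer before: "WC" (len 2)
  byte 1: read out[1]='C', append. Buffer now: "WCC"

Answer: C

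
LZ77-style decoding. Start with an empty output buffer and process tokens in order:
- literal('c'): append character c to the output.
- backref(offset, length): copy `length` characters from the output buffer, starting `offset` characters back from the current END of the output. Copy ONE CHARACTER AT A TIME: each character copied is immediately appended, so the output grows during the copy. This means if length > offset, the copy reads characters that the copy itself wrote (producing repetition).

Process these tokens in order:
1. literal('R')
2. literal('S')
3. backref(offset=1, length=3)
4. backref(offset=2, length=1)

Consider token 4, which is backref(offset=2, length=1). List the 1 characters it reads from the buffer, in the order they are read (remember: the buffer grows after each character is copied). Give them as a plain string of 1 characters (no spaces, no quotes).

Answer: S

Derivation:
Token 1: literal('R'). Output: "R"
Token 2: literal('S'). Output: "RS"
Token 3: backref(off=1, len=3) (overlapping!). Copied 'SSS' from pos 1. Output: "RSSSS"
Token 4: backref(off=2, len=1). Buffer before: "RSSSS" (len 5)
  byte 1: read out[3]='S', append. Buffer now: "RSSSSS"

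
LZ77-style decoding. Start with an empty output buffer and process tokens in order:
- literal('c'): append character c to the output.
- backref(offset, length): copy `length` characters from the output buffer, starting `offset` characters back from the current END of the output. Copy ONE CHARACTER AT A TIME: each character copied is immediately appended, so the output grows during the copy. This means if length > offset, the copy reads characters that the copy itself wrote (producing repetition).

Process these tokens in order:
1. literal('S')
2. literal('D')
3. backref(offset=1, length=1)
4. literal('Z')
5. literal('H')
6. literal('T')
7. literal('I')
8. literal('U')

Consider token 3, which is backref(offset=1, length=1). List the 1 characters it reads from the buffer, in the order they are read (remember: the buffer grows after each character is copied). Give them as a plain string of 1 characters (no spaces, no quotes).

Token 1: literal('S'). Output: "S"
Token 2: literal('D'). Output: "SD"
Token 3: backref(off=1, len=1). Buffer before: "SD" (len 2)
  byte 1: read out[1]='D', append. Buffer now: "SDD"

Answer: D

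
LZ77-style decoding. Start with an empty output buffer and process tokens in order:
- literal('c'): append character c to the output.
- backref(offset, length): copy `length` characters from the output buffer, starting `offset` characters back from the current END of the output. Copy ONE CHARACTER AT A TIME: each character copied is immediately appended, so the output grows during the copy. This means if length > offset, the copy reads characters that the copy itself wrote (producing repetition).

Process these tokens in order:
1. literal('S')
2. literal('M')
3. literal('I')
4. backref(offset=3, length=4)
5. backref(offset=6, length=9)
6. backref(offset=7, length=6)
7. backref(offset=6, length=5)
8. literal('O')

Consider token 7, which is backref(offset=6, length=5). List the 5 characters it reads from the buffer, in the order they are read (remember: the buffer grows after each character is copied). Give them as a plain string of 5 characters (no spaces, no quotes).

Answer: SMISM

Derivation:
Token 1: literal('S'). Output: "S"
Token 2: literal('M'). Output: "SM"
Token 3: literal('I'). Output: "SMI"
Token 4: backref(off=3, len=4) (overlapping!). Copied 'SMIS' from pos 0. Output: "SMISMIS"
Token 5: backref(off=6, len=9) (overlapping!). Copied 'MISMISMIS' from pos 1. Output: "SMISMISMISMISMIS"
Token 6: backref(off=7, len=6). Copied 'SMISMI' from pos 9. Output: "SMISMISMISMISMISSMISMI"
Token 7: backref(off=6, len=5). Buffer before: "SMISMISMISMISMISSMISMI" (len 22)
  byte 1: read out[16]='S', append. Buffer now: "SMISMISMISMISMISSMISMIS"
  byte 2: read out[17]='M', append. Buffer now: "SMISMISMISMISMISSMISMISM"
  byte 3: read out[18]='I', append. Buffer now: "SMISMISMISMISMISSMISMISMI"
  byte 4: read out[19]='S', append. Buffer now: "SMISMISMISMISMISSMISMISMIS"
  byte 5: read out[20]='M', append. Buffer now: "SMISMISMISMISMISSMISMISMISM"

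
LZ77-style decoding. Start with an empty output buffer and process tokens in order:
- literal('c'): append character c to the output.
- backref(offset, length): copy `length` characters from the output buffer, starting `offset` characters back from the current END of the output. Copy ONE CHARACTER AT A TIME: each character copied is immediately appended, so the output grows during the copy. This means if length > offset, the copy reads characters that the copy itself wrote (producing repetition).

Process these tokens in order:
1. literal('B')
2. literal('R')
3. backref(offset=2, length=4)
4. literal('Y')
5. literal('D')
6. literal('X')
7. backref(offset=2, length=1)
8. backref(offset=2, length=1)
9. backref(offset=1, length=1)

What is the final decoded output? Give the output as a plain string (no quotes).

Answer: BRBRBRYDXDXX

Derivation:
Token 1: literal('B'). Output: "B"
Token 2: literal('R'). Output: "BR"
Token 3: backref(off=2, len=4) (overlapping!). Copied 'BRBR' from pos 0. Output: "BRBRBR"
Token 4: literal('Y'). Output: "BRBRBRY"
Token 5: literal('D'). Output: "BRBRBRYD"
Token 6: literal('X'). Output: "BRBRBRYDX"
Token 7: backref(off=2, len=1). Copied 'D' from pos 7. Output: "BRBRBRYDXD"
Token 8: backref(off=2, len=1). Copied 'X' from pos 8. Output: "BRBRBRYDXDX"
Token 9: backref(off=1, len=1). Copied 'X' from pos 10. Output: "BRBRBRYDXDXX"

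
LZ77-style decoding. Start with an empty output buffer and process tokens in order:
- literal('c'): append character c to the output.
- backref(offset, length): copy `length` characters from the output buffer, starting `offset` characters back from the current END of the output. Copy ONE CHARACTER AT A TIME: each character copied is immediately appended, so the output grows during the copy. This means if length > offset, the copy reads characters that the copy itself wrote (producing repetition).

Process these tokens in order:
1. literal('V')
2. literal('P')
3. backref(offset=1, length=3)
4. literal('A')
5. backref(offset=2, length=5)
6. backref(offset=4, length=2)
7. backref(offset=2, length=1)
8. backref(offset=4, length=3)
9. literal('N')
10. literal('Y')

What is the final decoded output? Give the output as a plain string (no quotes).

Answer: VPPPPAPAPAPAPAPAPNY

Derivation:
Token 1: literal('V'). Output: "V"
Token 2: literal('P'). Output: "VP"
Token 3: backref(off=1, len=3) (overlapping!). Copied 'PPP' from pos 1. Output: "VPPPP"
Token 4: literal('A'). Output: "VPPPPA"
Token 5: backref(off=2, len=5) (overlapping!). Copied 'PAPAP' from pos 4. Output: "VPPPPAPAPAP"
Token 6: backref(off=4, len=2). Copied 'AP' from pos 7. Output: "VPPPPAPAPAPAP"
Token 7: backref(off=2, len=1). Copied 'A' from pos 11. Output: "VPPPPAPAPAPAPA"
Token 8: backref(off=4, len=3). Copied 'PAP' from pos 10. Output: "VPPPPAPAPAPAPAPAP"
Token 9: literal('N'). Output: "VPPPPAPAPAPAPAPAPN"
Token 10: literal('Y'). Output: "VPPPPAPAPAPAPAPAPNY"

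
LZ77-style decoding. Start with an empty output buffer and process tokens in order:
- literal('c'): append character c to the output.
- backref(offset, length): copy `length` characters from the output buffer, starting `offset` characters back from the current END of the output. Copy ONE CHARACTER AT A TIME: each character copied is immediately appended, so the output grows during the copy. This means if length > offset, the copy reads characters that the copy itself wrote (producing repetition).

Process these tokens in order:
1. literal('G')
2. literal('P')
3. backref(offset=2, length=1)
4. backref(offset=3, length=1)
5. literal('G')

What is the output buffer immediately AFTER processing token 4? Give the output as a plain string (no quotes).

Token 1: literal('G'). Output: "G"
Token 2: literal('P'). Output: "GP"
Token 3: backref(off=2, len=1). Copied 'G' from pos 0. Output: "GPG"
Token 4: backref(off=3, len=1). Copied 'G' from pos 0. Output: "GPGG"

Answer: GPGG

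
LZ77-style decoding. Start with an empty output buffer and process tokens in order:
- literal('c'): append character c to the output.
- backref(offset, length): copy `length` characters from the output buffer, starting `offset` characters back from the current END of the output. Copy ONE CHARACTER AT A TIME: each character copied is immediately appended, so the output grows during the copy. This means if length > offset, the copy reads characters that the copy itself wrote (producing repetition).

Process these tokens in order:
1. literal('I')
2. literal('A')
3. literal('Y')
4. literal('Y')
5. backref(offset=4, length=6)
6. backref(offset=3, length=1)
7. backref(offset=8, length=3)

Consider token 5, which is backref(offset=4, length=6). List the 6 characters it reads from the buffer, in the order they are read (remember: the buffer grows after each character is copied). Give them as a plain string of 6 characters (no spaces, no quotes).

Token 1: literal('I'). Output: "I"
Token 2: literal('A'). Output: "IA"
Token 3: literal('Y'). Output: "IAY"
Token 4: literal('Y'). Output: "IAYY"
Token 5: backref(off=4, len=6). Buffer before: "IAYY" (len 4)
  byte 1: read out[0]='I', append. Buffer now: "IAYYI"
  byte 2: read out[1]='A', append. Buffer now: "IAYYIA"
  byte 3: read out[2]='Y', append. Buffer now: "IAYYIAY"
  byte 4: read out[3]='Y', append. Buffer now: "IAYYIAYY"
  byte 5: read out[4]='I', append. Buffer now: "IAYYIAYYI"
  byte 6: read out[5]='A', append. Buffer now: "IAYYIAYYIA"

Answer: IAYYIA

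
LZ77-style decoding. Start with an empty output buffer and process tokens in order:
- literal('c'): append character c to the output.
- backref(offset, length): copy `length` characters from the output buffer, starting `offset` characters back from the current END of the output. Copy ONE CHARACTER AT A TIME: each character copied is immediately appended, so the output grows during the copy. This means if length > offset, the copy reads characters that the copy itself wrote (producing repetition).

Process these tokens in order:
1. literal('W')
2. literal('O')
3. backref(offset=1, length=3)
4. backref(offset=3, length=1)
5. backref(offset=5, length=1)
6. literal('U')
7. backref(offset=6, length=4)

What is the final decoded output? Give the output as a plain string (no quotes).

Token 1: literal('W'). Output: "W"
Token 2: literal('O'). Output: "WO"
Token 3: backref(off=1, len=3) (overlapping!). Copied 'OOO' from pos 1. Output: "WOOOO"
Token 4: backref(off=3, len=1). Copied 'O' from pos 2. Output: "WOOOOO"
Token 5: backref(off=5, len=1). Copied 'O' from pos 1. Output: "WOOOOOO"
Token 6: literal('U'). Output: "WOOOOOOU"
Token 7: backref(off=6, len=4). Copied 'OOOO' from pos 2. Output: "WOOOOOOUOOOO"

Answer: WOOOOOOUOOOO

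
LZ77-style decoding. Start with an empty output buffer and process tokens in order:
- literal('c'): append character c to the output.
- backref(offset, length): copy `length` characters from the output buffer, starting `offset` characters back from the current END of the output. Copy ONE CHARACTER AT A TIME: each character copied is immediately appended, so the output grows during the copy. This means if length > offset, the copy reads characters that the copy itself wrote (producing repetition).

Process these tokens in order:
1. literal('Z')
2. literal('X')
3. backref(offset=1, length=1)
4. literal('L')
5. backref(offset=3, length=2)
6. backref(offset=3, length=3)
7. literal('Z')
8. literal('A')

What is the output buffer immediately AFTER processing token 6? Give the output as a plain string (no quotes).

Answer: ZXXLXXLXX

Derivation:
Token 1: literal('Z'). Output: "Z"
Token 2: literal('X'). Output: "ZX"
Token 3: backref(off=1, len=1). Copied 'X' from pos 1. Output: "ZXX"
Token 4: literal('L'). Output: "ZXXL"
Token 5: backref(off=3, len=2). Copied 'XX' from pos 1. Output: "ZXXLXX"
Token 6: backref(off=3, len=3). Copied 'LXX' from pos 3. Output: "ZXXLXXLXX"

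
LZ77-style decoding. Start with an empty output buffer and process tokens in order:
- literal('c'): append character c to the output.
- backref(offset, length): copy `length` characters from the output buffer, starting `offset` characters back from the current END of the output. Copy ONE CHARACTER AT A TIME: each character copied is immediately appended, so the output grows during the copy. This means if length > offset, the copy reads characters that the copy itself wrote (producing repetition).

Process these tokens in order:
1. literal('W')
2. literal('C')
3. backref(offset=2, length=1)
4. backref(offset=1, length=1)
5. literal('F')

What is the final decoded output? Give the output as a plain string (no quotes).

Token 1: literal('W'). Output: "W"
Token 2: literal('C'). Output: "WC"
Token 3: backref(off=2, len=1). Copied 'W' from pos 0. Output: "WCW"
Token 4: backref(off=1, len=1). Copied 'W' from pos 2. Output: "WCWW"
Token 5: literal('F'). Output: "WCWWF"

Answer: WCWWF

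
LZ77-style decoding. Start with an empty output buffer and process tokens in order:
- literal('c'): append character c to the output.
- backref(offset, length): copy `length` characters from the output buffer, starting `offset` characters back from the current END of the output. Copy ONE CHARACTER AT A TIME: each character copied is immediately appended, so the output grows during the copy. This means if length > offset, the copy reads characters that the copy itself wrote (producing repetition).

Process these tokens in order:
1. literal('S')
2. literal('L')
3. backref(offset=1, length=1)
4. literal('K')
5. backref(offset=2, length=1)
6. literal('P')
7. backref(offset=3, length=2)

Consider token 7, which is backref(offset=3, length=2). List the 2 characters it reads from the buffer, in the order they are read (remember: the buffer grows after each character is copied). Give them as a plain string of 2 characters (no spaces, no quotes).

Answer: KL

Derivation:
Token 1: literal('S'). Output: "S"
Token 2: literal('L'). Output: "SL"
Token 3: backref(off=1, len=1). Copied 'L' from pos 1. Output: "SLL"
Token 4: literal('K'). Output: "SLLK"
Token 5: backref(off=2, len=1). Copied 'L' from pos 2. Output: "SLLKL"
Token 6: literal('P'). Output: "SLLKLP"
Token 7: backref(off=3, len=2). Buffer before: "SLLKLP" (len 6)
  byte 1: read out[3]='K', append. Buffer now: "SLLKLPK"
  byte 2: read out[4]='L', append. Buffer now: "SLLKLPKL"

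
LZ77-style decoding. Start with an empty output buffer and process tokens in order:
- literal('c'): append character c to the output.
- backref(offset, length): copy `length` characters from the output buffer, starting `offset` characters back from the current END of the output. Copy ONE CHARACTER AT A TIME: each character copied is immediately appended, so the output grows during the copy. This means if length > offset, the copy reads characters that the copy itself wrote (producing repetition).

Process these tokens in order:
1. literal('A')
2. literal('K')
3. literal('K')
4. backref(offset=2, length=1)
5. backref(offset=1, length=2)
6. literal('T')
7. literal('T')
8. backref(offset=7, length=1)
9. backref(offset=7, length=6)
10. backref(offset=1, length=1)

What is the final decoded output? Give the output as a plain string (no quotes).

Answer: AKKKKKTTKKKKKTTT

Derivation:
Token 1: literal('A'). Output: "A"
Token 2: literal('K'). Output: "AK"
Token 3: literal('K'). Output: "AKK"
Token 4: backref(off=2, len=1). Copied 'K' from pos 1. Output: "AKKK"
Token 5: backref(off=1, len=2) (overlapping!). Copied 'KK' from pos 3. Output: "AKKKKK"
Token 6: literal('T'). Output: "AKKKKKT"
Token 7: literal('T'). Output: "AKKKKKTT"
Token 8: backref(off=7, len=1). Copied 'K' from pos 1. Output: "AKKKKKTTK"
Token 9: backref(off=7, len=6). Copied 'KKKKTT' from pos 2. Output: "AKKKKKTTKKKKKTT"
Token 10: backref(off=1, len=1). Copied 'T' from pos 14. Output: "AKKKKKTTKKKKKTTT"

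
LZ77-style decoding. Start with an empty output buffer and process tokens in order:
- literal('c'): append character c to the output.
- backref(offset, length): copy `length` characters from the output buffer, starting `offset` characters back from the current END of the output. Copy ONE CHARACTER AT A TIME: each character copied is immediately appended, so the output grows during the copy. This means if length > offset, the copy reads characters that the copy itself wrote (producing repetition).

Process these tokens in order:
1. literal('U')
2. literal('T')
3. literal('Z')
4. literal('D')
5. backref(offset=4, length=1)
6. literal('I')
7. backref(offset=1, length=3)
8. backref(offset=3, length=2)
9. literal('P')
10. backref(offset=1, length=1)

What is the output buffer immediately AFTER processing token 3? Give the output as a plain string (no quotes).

Token 1: literal('U'). Output: "U"
Token 2: literal('T'). Output: "UT"
Token 3: literal('Z'). Output: "UTZ"

Answer: UTZ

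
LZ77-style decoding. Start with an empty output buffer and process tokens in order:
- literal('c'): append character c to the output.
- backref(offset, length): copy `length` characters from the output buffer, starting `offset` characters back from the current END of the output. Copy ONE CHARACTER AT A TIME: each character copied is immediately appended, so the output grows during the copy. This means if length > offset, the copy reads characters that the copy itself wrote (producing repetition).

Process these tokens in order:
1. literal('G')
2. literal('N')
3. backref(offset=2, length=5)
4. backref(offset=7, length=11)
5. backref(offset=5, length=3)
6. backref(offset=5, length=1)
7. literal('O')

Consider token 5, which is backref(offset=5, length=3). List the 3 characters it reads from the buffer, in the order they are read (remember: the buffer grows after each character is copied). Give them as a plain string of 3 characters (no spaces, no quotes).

Token 1: literal('G'). Output: "G"
Token 2: literal('N'). Output: "GN"
Token 3: backref(off=2, len=5) (overlapping!). Copied 'GNGNG' from pos 0. Output: "GNGNGNG"
Token 4: backref(off=7, len=11) (overlapping!). Copied 'GNGNGNGGNGN' from pos 0. Output: "GNGNGNGGNGNGNGGNGN"
Token 5: backref(off=5, len=3). Buffer before: "GNGNGNGGNGNGNGGNGN" (len 18)
  byte 1: read out[13]='G', append. Buffer now: "GNGNGNGGNGNGNGGNGNG"
  byte 2: read out[14]='G', append. Buffer now: "GNGNGNGGNGNGNGGNGNGG"
  byte 3: read out[15]='N', append. Buffer now: "GNGNGNGGNGNGNGGNGNGGN"

Answer: GGN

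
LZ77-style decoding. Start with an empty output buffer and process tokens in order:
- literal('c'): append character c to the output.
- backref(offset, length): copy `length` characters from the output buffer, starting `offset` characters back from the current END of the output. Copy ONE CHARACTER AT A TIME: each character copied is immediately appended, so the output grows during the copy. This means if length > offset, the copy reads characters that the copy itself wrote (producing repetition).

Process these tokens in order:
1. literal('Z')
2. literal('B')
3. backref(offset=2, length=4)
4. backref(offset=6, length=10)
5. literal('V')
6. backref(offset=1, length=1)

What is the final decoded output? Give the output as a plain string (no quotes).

Token 1: literal('Z'). Output: "Z"
Token 2: literal('B'). Output: "ZB"
Token 3: backref(off=2, len=4) (overlapping!). Copied 'ZBZB' from pos 0. Output: "ZBZBZB"
Token 4: backref(off=6, len=10) (overlapping!). Copied 'ZBZBZBZBZB' from pos 0. Output: "ZBZBZBZBZBZBZBZB"
Token 5: literal('V'). Output: "ZBZBZBZBZBZBZBZBV"
Token 6: backref(off=1, len=1). Copied 'V' from pos 16. Output: "ZBZBZBZBZBZBZBZBVV"

Answer: ZBZBZBZBZBZBZBZBVV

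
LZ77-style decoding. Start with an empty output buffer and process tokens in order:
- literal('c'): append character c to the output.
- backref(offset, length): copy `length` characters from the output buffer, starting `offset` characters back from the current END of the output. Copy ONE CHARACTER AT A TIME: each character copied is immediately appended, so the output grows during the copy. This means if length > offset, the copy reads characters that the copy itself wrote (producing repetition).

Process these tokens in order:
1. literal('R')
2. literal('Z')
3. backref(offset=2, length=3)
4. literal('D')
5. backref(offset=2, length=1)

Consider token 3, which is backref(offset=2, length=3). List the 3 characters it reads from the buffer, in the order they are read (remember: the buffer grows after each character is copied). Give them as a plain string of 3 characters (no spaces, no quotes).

Token 1: literal('R'). Output: "R"
Token 2: literal('Z'). Output: "RZ"
Token 3: backref(off=2, len=3). Buffer before: "RZ" (len 2)
  byte 1: read out[0]='R', append. Buffer now: "RZR"
  byte 2: read out[1]='Z', append. Buffer now: "RZRZ"
  byte 3: read out[2]='R', append. Buffer now: "RZRZR"

Answer: RZR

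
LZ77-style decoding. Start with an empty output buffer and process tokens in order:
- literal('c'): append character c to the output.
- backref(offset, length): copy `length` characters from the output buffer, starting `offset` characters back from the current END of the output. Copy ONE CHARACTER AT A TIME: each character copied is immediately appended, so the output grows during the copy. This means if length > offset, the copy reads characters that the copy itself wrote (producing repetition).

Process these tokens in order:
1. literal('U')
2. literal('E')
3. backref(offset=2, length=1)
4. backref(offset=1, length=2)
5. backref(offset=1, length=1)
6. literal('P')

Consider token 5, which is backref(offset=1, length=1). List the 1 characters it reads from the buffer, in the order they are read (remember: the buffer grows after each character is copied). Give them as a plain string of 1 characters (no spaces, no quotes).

Token 1: literal('U'). Output: "U"
Token 2: literal('E'). Output: "UE"
Token 3: backref(off=2, len=1). Copied 'U' from pos 0. Output: "UEU"
Token 4: backref(off=1, len=2) (overlapping!). Copied 'UU' from pos 2. Output: "UEUUU"
Token 5: backref(off=1, len=1). Buffer before: "UEUUU" (len 5)
  byte 1: read out[4]='U', append. Buffer now: "UEUUUU"

Answer: U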